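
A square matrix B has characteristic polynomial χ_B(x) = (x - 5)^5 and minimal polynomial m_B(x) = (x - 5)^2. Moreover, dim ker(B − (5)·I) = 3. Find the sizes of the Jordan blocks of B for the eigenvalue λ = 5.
Block sizes for λ = 5: [2, 2, 1]

Step 1 — from the characteristic polynomial, algebraic multiplicity of λ = 5 is 5. From dim ker(B − (5)·I) = 3, there are exactly 3 Jordan blocks for λ = 5.
Step 2 — from the minimal polynomial, the factor (x − 5)^2 tells us the largest block for λ = 5 has size 2.
Step 3 — with total size 5, 3 blocks, and largest block 2, the block sizes (in nonincreasing order) are [2, 2, 1].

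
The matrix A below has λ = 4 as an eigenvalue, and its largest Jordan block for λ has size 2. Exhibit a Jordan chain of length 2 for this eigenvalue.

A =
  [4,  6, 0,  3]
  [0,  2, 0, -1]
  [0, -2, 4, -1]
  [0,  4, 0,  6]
A Jordan chain for λ = 4 of length 2:
v_1 = (6, -2, -2, 4)ᵀ
v_2 = (0, 1, 0, 0)ᵀ

Let N = A − (4)·I. We want v_2 with N^2 v_2 = 0 but N^1 v_2 ≠ 0; then v_{j-1} := N · v_j for j = 2, …, 2.

Pick v_2 = (0, 1, 0, 0)ᵀ.
Then v_1 = N · v_2 = (6, -2, -2, 4)ᵀ.

Sanity check: (A − (4)·I) v_1 = (0, 0, 0, 0)ᵀ = 0. ✓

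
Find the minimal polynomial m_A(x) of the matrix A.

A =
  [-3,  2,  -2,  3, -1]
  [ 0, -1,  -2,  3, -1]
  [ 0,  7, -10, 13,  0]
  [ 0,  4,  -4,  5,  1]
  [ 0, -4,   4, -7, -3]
x^4 + 9*x^3 + 30*x^2 + 44*x + 24

The characteristic polynomial is χ_A(x) = (x + 2)^3*(x + 3)^2, so the eigenvalues are known. The minimal polynomial is
  m_A(x) = Π_λ (x − λ)^{k_λ}
where k_λ is the size of the *largest* Jordan block for λ (equivalently, the smallest k with (A − λI)^k v = 0 for every generalised eigenvector v of λ).

  λ = -3: largest Jordan block has size 1, contributing (x + 3)
  λ = -2: largest Jordan block has size 3, contributing (x + 2)^3

So m_A(x) = (x + 2)^3*(x + 3) = x^4 + 9*x^3 + 30*x^2 + 44*x + 24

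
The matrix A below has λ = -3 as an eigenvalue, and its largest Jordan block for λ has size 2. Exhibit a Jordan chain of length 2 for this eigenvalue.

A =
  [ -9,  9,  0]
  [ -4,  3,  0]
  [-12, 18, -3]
A Jordan chain for λ = -3 of length 2:
v_1 = (-6, -4, -12)ᵀ
v_2 = (1, 0, 0)ᵀ

Let N = A − (-3)·I. We want v_2 with N^2 v_2 = 0 but N^1 v_2 ≠ 0; then v_{j-1} := N · v_j for j = 2, …, 2.

Pick v_2 = (1, 0, 0)ᵀ.
Then v_1 = N · v_2 = (-6, -4, -12)ᵀ.

Sanity check: (A − (-3)·I) v_1 = (0, 0, 0)ᵀ = 0. ✓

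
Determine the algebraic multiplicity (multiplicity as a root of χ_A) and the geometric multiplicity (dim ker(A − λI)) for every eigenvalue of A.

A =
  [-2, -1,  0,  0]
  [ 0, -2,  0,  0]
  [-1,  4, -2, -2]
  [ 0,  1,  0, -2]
λ = -2: alg = 4, geom = 2

Step 1 — factor the characteristic polynomial to read off the algebraic multiplicities:
  χ_A(x) = (x + 2)^4

Step 2 — compute geometric multiplicities via the rank-nullity identity g(λ) = n − rank(A − λI):
  rank(A − (-2)·I) = 2, so dim ker(A − (-2)·I) = n − 2 = 2

Summary:
  λ = -2: algebraic multiplicity = 4, geometric multiplicity = 2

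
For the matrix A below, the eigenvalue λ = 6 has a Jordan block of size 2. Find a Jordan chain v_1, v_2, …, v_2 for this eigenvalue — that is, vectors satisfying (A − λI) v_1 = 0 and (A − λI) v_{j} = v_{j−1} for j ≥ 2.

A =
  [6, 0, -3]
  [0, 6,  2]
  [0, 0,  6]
A Jordan chain for λ = 6 of length 2:
v_1 = (-3, 2, 0)ᵀ
v_2 = (0, 0, 1)ᵀ

Let N = A − (6)·I. We want v_2 with N^2 v_2 = 0 but N^1 v_2 ≠ 0; then v_{j-1} := N · v_j for j = 2, …, 2.

Pick v_2 = (0, 0, 1)ᵀ.
Then v_1 = N · v_2 = (-3, 2, 0)ᵀ.

Sanity check: (A − (6)·I) v_1 = (0, 0, 0)ᵀ = 0. ✓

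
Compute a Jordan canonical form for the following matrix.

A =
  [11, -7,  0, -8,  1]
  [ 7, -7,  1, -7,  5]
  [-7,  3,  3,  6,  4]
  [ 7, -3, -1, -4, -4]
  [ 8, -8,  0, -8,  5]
J_1(-3) ⊕ J_3(2) ⊕ J_1(5)

The characteristic polynomial is
  det(x·I − A) = x^5 - 8*x^4 + 9*x^3 + 58*x^2 - 164*x + 120 = (x - 5)*(x - 2)^3*(x + 3)

Eigenvalues and multiplicities (the geometric multiplicity of λ is n − rank(A − λI), which equals the number of Jordan blocks for λ):
  λ = -3: algebraic multiplicity = 1, geometric multiplicity = 1
  λ = 2: algebraic multiplicity = 3, geometric multiplicity = 1
  λ = 5: algebraic multiplicity = 1, geometric multiplicity = 1

Determining the block sizes for each eigenvalue:
  λ = -3: one block (gm = 1), so the single block has size am = 1 → block sizes [1]
  λ = 2: one block (gm = 1), so the single block has size am = 3 → block sizes [3]
  λ = 5: one block (gm = 1), so the single block has size am = 1 → block sizes [1]

Assembling the blocks gives a Jordan form
J =
  [-3, 0, 0, 0, 0]
  [ 0, 2, 1, 0, 0]
  [ 0, 0, 2, 1, 0]
  [ 0, 0, 0, 2, 0]
  [ 0, 0, 0, 0, 5]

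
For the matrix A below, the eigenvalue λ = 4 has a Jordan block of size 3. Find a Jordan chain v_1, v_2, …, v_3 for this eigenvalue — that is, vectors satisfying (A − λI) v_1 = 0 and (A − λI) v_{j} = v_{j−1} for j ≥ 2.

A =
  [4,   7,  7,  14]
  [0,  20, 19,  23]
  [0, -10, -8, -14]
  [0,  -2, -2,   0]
A Jordan chain for λ = 4 of length 3:
v_1 = (14, 20, -12, -4)ᵀ
v_2 = (7, 16, -10, -2)ᵀ
v_3 = (0, 1, 0, 0)ᵀ

Let N = A − (4)·I. We want v_3 with N^3 v_3 = 0 but N^2 v_3 ≠ 0; then v_{j-1} := N · v_j for j = 3, …, 2.

Pick v_3 = (0, 1, 0, 0)ᵀ.
Then v_2 = N · v_3 = (7, 16, -10, -2)ᵀ.
Then v_1 = N · v_2 = (14, 20, -12, -4)ᵀ.

Sanity check: (A − (4)·I) v_1 = (0, 0, 0, 0)ᵀ = 0. ✓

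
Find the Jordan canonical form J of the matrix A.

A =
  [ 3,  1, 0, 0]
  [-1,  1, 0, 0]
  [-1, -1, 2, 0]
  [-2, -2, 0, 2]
J_2(2) ⊕ J_1(2) ⊕ J_1(2)

The characteristic polynomial is
  det(x·I − A) = x^4 - 8*x^3 + 24*x^2 - 32*x + 16 = (x - 2)^4

Eigenvalues and multiplicities (the geometric multiplicity of λ is n − rank(A − λI), which equals the number of Jordan blocks for λ):
  λ = 2: algebraic multiplicity = 4, geometric multiplicity = 3

Determining the block sizes for each eigenvalue:
  λ = 2: 3 blocks summing to 4 forces exactly one block of size 2 and the rest size 1 → block sizes [2, 1, 1]

Assembling the blocks gives a Jordan form
J =
  [2, 1, 0, 0]
  [0, 2, 0, 0]
  [0, 0, 2, 0]
  [0, 0, 0, 2]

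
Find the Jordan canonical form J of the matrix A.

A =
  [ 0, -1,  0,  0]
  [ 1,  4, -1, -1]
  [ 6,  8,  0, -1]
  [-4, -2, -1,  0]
J_3(1) ⊕ J_1(1)

The characteristic polynomial is
  det(x·I − A) = x^4 - 4*x^3 + 6*x^2 - 4*x + 1 = (x - 1)^4

Eigenvalues and multiplicities (the geometric multiplicity of λ is n − rank(A − λI), which equals the number of Jordan blocks for λ):
  λ = 1: algebraic multiplicity = 4, geometric multiplicity = 2

Determining the block sizes for each eigenvalue:
  λ = 1: with am = 4 and gm = 2, the partition is not yet determined (e.g. several partitions of 4 into 2 parts exist). Let N = A − (1)·I. Computing rank(N^1) = 2, rank(N^2) = 1, rank(N^3) = 0; the number of blocks of size ≥ j is rank(N^{j−1}) − rank(N^j), giving [2, 1, 1]. So we have 1 block(s) of size 3, 1 block(s) of size 1 → block sizes [3, 1]

Assembling the blocks gives a Jordan form
J =
  [1, 1, 0, 0]
  [0, 1, 1, 0]
  [0, 0, 1, 0]
  [0, 0, 0, 1]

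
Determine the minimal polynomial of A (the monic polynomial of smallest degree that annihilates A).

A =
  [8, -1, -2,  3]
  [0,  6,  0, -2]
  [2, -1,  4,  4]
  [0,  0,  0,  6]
x^2 - 12*x + 36

The characteristic polynomial is χ_A(x) = (x - 6)^4, so the eigenvalues are known. The minimal polynomial is
  m_A(x) = Π_λ (x − λ)^{k_λ}
where k_λ is the size of the *largest* Jordan block for λ (equivalently, the smallest k with (A − λI)^k v = 0 for every generalised eigenvector v of λ).

  λ = 6: largest Jordan block has size 2, contributing (x − 6)^2

So m_A(x) = (x - 6)^2 = x^2 - 12*x + 36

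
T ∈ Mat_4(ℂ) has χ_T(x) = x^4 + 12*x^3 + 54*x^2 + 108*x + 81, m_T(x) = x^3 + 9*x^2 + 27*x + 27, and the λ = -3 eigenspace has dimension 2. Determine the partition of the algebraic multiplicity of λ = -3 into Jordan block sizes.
Block sizes for λ = -3: [3, 1]

Step 1 — from the characteristic polynomial, algebraic multiplicity of λ = -3 is 4. From dim ker(T − (-3)·I) = 2, there are exactly 2 Jordan blocks for λ = -3.
Step 2 — from the minimal polynomial, the factor (x + 3)^3 tells us the largest block for λ = -3 has size 3.
Step 3 — with total size 4, 2 blocks, and largest block 3, the block sizes (in nonincreasing order) are [3, 1].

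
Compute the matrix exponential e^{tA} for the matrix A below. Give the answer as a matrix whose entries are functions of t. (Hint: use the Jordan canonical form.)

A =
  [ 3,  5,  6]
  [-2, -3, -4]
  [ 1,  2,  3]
e^{tA} =
  [2*t*exp(t) + exp(t), t^2*exp(t) + 5*t*exp(t), 2*t^2*exp(t) + 6*t*exp(t)]
  [-2*t*exp(t), -t^2*exp(t) - 4*t*exp(t) + exp(t), -2*t^2*exp(t) - 4*t*exp(t)]
  [t*exp(t), t^2*exp(t)/2 + 2*t*exp(t), t^2*exp(t) + 2*t*exp(t) + exp(t)]

Strategy: write A = P · J · P⁻¹ where J is a Jordan canonical form, so e^{tA} = P · e^{tJ} · P⁻¹, and e^{tJ} can be computed block-by-block.

A has Jordan form
J =
  [1, 1, 0]
  [0, 1, 1]
  [0, 0, 1]
(up to reordering of blocks).

Per-block formulas:
  For a 3×3 Jordan block J_3(1): exp(t · J_3(1)) = e^(1t)·(I + t·N + (t^2/2)·N^2), where N is the 3×3 nilpotent shift.

After assembling e^{tJ} and conjugating by P, we get:

e^{tA} =
  [2*t*exp(t) + exp(t), t^2*exp(t) + 5*t*exp(t), 2*t^2*exp(t) + 6*t*exp(t)]
  [-2*t*exp(t), -t^2*exp(t) - 4*t*exp(t) + exp(t), -2*t^2*exp(t) - 4*t*exp(t)]
  [t*exp(t), t^2*exp(t)/2 + 2*t*exp(t), t^2*exp(t) + 2*t*exp(t) + exp(t)]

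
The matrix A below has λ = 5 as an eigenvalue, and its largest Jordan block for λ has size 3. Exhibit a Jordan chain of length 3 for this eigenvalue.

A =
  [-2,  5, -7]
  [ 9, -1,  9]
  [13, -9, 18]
A Jordan chain for λ = 5 of length 3:
v_1 = (3, 0, -3)ᵀ
v_2 = (-7, 9, 13)ᵀ
v_3 = (1, 0, 0)ᵀ

Let N = A − (5)·I. We want v_3 with N^3 v_3 = 0 but N^2 v_3 ≠ 0; then v_{j-1} := N · v_j for j = 3, …, 2.

Pick v_3 = (1, 0, 0)ᵀ.
Then v_2 = N · v_3 = (-7, 9, 13)ᵀ.
Then v_1 = N · v_2 = (3, 0, -3)ᵀ.

Sanity check: (A − (5)·I) v_1 = (0, 0, 0)ᵀ = 0. ✓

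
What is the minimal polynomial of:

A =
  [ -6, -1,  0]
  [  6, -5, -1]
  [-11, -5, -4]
x^3 + 15*x^2 + 75*x + 125

The characteristic polynomial is χ_A(x) = (x + 5)^3, so the eigenvalues are known. The minimal polynomial is
  m_A(x) = Π_λ (x − λ)^{k_λ}
where k_λ is the size of the *largest* Jordan block for λ (equivalently, the smallest k with (A − λI)^k v = 0 for every generalised eigenvector v of λ).

  λ = -5: largest Jordan block has size 3, contributing (x + 5)^3

So m_A(x) = (x + 5)^3 = x^3 + 15*x^2 + 75*x + 125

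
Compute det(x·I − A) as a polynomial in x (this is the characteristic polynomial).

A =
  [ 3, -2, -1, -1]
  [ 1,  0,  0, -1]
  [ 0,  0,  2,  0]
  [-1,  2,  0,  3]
x^4 - 8*x^3 + 24*x^2 - 32*x + 16

Expanding det(x·I − A) (e.g. by cofactor expansion or by noting that A is similar to its Jordan form J, which has the same characteristic polynomial as A) gives
  χ_A(x) = x^4 - 8*x^3 + 24*x^2 - 32*x + 16
which factors as (x - 2)^4. The eigenvalues (with algebraic multiplicities) are λ = 2 with multiplicity 4.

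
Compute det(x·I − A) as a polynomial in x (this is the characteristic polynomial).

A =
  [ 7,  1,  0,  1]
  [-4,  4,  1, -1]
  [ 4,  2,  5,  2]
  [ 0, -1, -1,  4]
x^4 - 20*x^3 + 150*x^2 - 500*x + 625

Expanding det(x·I − A) (e.g. by cofactor expansion or by noting that A is similar to its Jordan form J, which has the same characteristic polynomial as A) gives
  χ_A(x) = x^4 - 20*x^3 + 150*x^2 - 500*x + 625
which factors as (x - 5)^4. The eigenvalues (with algebraic multiplicities) are λ = 5 with multiplicity 4.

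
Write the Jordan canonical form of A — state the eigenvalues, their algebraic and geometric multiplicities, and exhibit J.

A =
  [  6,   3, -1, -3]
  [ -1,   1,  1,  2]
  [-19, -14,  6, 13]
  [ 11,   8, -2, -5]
J_3(2) ⊕ J_1(2)

The characteristic polynomial is
  det(x·I − A) = x^4 - 8*x^3 + 24*x^2 - 32*x + 16 = (x - 2)^4

Eigenvalues and multiplicities (the geometric multiplicity of λ is n − rank(A − λI), which equals the number of Jordan blocks for λ):
  λ = 2: algebraic multiplicity = 4, geometric multiplicity = 2

Determining the block sizes for each eigenvalue:
  λ = 2: with am = 4 and gm = 2, the partition is not yet determined (e.g. several partitions of 4 into 2 parts exist). Let N = A − (2)·I. Computing rank(N^1) = 2, rank(N^2) = 1, rank(N^3) = 0; the number of blocks of size ≥ j is rank(N^{j−1}) − rank(N^j), giving [2, 1, 1]. So we have 1 block(s) of size 3, 1 block(s) of size 1 → block sizes [3, 1]

Assembling the blocks gives a Jordan form
J =
  [2, 1, 0, 0]
  [0, 2, 1, 0]
  [0, 0, 2, 0]
  [0, 0, 0, 2]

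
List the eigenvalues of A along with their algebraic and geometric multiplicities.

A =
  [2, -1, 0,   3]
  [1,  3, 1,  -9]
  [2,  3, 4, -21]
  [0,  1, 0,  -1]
λ = 2: alg = 4, geom = 2

Step 1 — factor the characteristic polynomial to read off the algebraic multiplicities:
  χ_A(x) = (x - 2)^4

Step 2 — compute geometric multiplicities via the rank-nullity identity g(λ) = n − rank(A − λI):
  rank(A − (2)·I) = 2, so dim ker(A − (2)·I) = n − 2 = 2

Summary:
  λ = 2: algebraic multiplicity = 4, geometric multiplicity = 2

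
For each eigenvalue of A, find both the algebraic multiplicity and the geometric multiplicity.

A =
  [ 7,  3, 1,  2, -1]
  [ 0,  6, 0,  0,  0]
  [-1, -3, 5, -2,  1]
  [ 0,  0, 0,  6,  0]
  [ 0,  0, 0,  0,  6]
λ = 6: alg = 5, geom = 4

Step 1 — factor the characteristic polynomial to read off the algebraic multiplicities:
  χ_A(x) = (x - 6)^5

Step 2 — compute geometric multiplicities via the rank-nullity identity g(λ) = n − rank(A − λI):
  rank(A − (6)·I) = 1, so dim ker(A − (6)·I) = n − 1 = 4

Summary:
  λ = 6: algebraic multiplicity = 5, geometric multiplicity = 4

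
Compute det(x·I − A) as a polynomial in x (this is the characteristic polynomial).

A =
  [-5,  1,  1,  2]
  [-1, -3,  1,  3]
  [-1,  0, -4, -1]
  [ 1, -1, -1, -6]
x^4 + 18*x^3 + 121*x^2 + 360*x + 400

Expanding det(x·I − A) (e.g. by cofactor expansion or by noting that A is similar to its Jordan form J, which has the same characteristic polynomial as A) gives
  χ_A(x) = x^4 + 18*x^3 + 121*x^2 + 360*x + 400
which factors as (x + 4)^2*(x + 5)^2. The eigenvalues (with algebraic multiplicities) are λ = -5 with multiplicity 2, λ = -4 with multiplicity 2.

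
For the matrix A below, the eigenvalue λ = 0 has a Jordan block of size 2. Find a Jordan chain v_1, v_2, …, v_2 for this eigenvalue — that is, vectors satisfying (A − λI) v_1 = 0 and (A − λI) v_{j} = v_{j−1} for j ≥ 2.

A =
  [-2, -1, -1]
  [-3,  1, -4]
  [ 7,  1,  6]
A Jordan chain for λ = 0 of length 2:
v_1 = (-1, 1, 1)ᵀ
v_2 = (0, 1, 0)ᵀ

Let N = A − (0)·I. We want v_2 with N^2 v_2 = 0 but N^1 v_2 ≠ 0; then v_{j-1} := N · v_j for j = 2, …, 2.

Pick v_2 = (0, 1, 0)ᵀ.
Then v_1 = N · v_2 = (-1, 1, 1)ᵀ.

Sanity check: (A − (0)·I) v_1 = (0, 0, 0)ᵀ = 0. ✓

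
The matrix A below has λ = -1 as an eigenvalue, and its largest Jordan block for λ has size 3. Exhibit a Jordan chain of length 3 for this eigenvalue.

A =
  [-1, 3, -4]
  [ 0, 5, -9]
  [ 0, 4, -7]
A Jordan chain for λ = -1 of length 3:
v_1 = (2, 0, 0)ᵀ
v_2 = (3, 6, 4)ᵀ
v_3 = (0, 1, 0)ᵀ

Let N = A − (-1)·I. We want v_3 with N^3 v_3 = 0 but N^2 v_3 ≠ 0; then v_{j-1} := N · v_j for j = 3, …, 2.

Pick v_3 = (0, 1, 0)ᵀ.
Then v_2 = N · v_3 = (3, 6, 4)ᵀ.
Then v_1 = N · v_2 = (2, 0, 0)ᵀ.

Sanity check: (A − (-1)·I) v_1 = (0, 0, 0)ᵀ = 0. ✓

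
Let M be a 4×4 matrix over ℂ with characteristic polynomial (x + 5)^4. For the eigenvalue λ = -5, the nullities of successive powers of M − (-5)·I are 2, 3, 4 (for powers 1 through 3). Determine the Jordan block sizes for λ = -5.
Block sizes for λ = -5: [3, 1]

From the dimensions of kernels of powers, the number of Jordan blocks of size at least j is d_j − d_{j−1} where d_j = dim ker(N^j) (with d_0 = 0). Computing the differences gives [2, 1, 1].
The number of blocks of size exactly k is (#blocks of size ≥ k) − (#blocks of size ≥ k + 1), so the partition is: 1 block(s) of size 1, 1 block(s) of size 3.
In nonincreasing order the block sizes are [3, 1].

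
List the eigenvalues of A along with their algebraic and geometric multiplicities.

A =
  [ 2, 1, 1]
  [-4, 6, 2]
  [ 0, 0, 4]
λ = 4: alg = 3, geom = 2

Step 1 — factor the characteristic polynomial to read off the algebraic multiplicities:
  χ_A(x) = (x - 4)^3

Step 2 — compute geometric multiplicities via the rank-nullity identity g(λ) = n − rank(A − λI):
  rank(A − (4)·I) = 1, so dim ker(A − (4)·I) = n − 1 = 2

Summary:
  λ = 4: algebraic multiplicity = 3, geometric multiplicity = 2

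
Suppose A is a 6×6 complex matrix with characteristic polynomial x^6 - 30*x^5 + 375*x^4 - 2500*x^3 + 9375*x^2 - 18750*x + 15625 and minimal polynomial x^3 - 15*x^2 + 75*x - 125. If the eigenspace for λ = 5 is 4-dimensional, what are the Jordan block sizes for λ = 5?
Block sizes for λ = 5: [3, 1, 1, 1]

Step 1 — from the characteristic polynomial, algebraic multiplicity of λ = 5 is 6. From dim ker(A − (5)·I) = 4, there are exactly 4 Jordan blocks for λ = 5.
Step 2 — from the minimal polynomial, the factor (x − 5)^3 tells us the largest block for λ = 5 has size 3.
Step 3 — with total size 6, 4 blocks, and largest block 3, the block sizes (in nonincreasing order) are [3, 1, 1, 1].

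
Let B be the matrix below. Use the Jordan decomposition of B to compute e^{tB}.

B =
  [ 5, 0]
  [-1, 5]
e^{tB} =
  [exp(5*t), 0]
  [-t*exp(5*t), exp(5*t)]

Strategy: write B = P · J · P⁻¹ where J is a Jordan canonical form, so e^{tB} = P · e^{tJ} · P⁻¹, and e^{tJ} can be computed block-by-block.

B has Jordan form
J =
  [5, 1]
  [0, 5]
(up to reordering of blocks).

Per-block formulas:
  For a 2×2 Jordan block J_2(5): exp(t · J_2(5)) = e^(5t)·(I + t·N), where N is the 2×2 nilpotent shift.

After assembling e^{tJ} and conjugating by P, we get:

e^{tB} =
  [exp(5*t), 0]
  [-t*exp(5*t), exp(5*t)]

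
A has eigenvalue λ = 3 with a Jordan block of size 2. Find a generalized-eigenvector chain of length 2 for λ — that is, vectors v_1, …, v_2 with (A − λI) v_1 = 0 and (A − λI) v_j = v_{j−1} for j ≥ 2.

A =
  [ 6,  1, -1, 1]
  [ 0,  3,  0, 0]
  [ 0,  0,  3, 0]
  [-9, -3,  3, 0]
A Jordan chain for λ = 3 of length 2:
v_1 = (3, 0, 0, -9)ᵀ
v_2 = (1, 0, 0, 0)ᵀ

Let N = A − (3)·I. We want v_2 with N^2 v_2 = 0 but N^1 v_2 ≠ 0; then v_{j-1} := N · v_j for j = 2, …, 2.

Pick v_2 = (1, 0, 0, 0)ᵀ.
Then v_1 = N · v_2 = (3, 0, 0, -9)ᵀ.

Sanity check: (A − (3)·I) v_1 = (0, 0, 0, 0)ᵀ = 0. ✓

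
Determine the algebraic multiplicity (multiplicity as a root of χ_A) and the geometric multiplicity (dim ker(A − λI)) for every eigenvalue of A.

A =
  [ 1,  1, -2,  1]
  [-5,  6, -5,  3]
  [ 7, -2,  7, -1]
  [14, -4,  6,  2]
λ = 4: alg = 4, geom = 2

Step 1 — factor the characteristic polynomial to read off the algebraic multiplicities:
  χ_A(x) = (x - 4)^4

Step 2 — compute geometric multiplicities via the rank-nullity identity g(λ) = n − rank(A − λI):
  rank(A − (4)·I) = 2, so dim ker(A − (4)·I) = n − 2 = 2

Summary:
  λ = 4: algebraic multiplicity = 4, geometric multiplicity = 2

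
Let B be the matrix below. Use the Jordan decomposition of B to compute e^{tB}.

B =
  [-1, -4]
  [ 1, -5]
e^{tB} =
  [2*t*exp(-3*t) + exp(-3*t), -4*t*exp(-3*t)]
  [t*exp(-3*t), -2*t*exp(-3*t) + exp(-3*t)]

Strategy: write B = P · J · P⁻¹ where J is a Jordan canonical form, so e^{tB} = P · e^{tJ} · P⁻¹, and e^{tJ} can be computed block-by-block.

B has Jordan form
J =
  [-3,  1]
  [ 0, -3]
(up to reordering of blocks).

Per-block formulas:
  For a 2×2 Jordan block J_2(-3): exp(t · J_2(-3)) = e^(-3t)·(I + t·N), where N is the 2×2 nilpotent shift.

After assembling e^{tJ} and conjugating by P, we get:

e^{tB} =
  [2*t*exp(-3*t) + exp(-3*t), -4*t*exp(-3*t)]
  [t*exp(-3*t), -2*t*exp(-3*t) + exp(-3*t)]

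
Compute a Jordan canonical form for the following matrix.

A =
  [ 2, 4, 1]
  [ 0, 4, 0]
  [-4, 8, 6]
J_2(4) ⊕ J_1(4)

The characteristic polynomial is
  det(x·I − A) = x^3 - 12*x^2 + 48*x - 64 = (x - 4)^3

Eigenvalues and multiplicities (the geometric multiplicity of λ is n − rank(A − λI), which equals the number of Jordan blocks for λ):
  λ = 4: algebraic multiplicity = 3, geometric multiplicity = 2

Determining the block sizes for each eigenvalue:
  λ = 4: 2 blocks summing to 3 forces exactly one block of size 2 and the rest size 1 → block sizes [2, 1]

Assembling the blocks gives a Jordan form
J =
  [4, 1, 0]
  [0, 4, 0]
  [0, 0, 4]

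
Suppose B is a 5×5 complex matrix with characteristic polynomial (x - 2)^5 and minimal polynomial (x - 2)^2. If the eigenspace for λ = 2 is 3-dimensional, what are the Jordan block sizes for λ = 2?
Block sizes for λ = 2: [2, 2, 1]

Step 1 — from the characteristic polynomial, algebraic multiplicity of λ = 2 is 5. From dim ker(B − (2)·I) = 3, there are exactly 3 Jordan blocks for λ = 2.
Step 2 — from the minimal polynomial, the factor (x − 2)^2 tells us the largest block for λ = 2 has size 2.
Step 3 — with total size 5, 3 blocks, and largest block 2, the block sizes (in nonincreasing order) are [2, 2, 1].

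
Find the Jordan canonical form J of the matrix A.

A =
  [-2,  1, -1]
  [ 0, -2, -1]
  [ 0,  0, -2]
J_3(-2)

The characteristic polynomial is
  det(x·I − A) = x^3 + 6*x^2 + 12*x + 8 = (x + 2)^3

Eigenvalues and multiplicities (the geometric multiplicity of λ is n − rank(A − λI), which equals the number of Jordan blocks for λ):
  λ = -2: algebraic multiplicity = 3, geometric multiplicity = 1

Determining the block sizes for each eigenvalue:
  λ = -2: one block (gm = 1), so the single block has size am = 3 → block sizes [3]

Assembling the blocks gives a Jordan form
J =
  [-2,  1,  0]
  [ 0, -2,  1]
  [ 0,  0, -2]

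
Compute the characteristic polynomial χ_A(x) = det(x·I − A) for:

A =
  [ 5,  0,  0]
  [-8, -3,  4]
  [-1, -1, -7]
x^3 + 5*x^2 - 25*x - 125

Expanding det(x·I − A) (e.g. by cofactor expansion or by noting that A is similar to its Jordan form J, which has the same characteristic polynomial as A) gives
  χ_A(x) = x^3 + 5*x^2 - 25*x - 125
which factors as (x - 5)*(x + 5)^2. The eigenvalues (with algebraic multiplicities) are λ = -5 with multiplicity 2, λ = 5 with multiplicity 1.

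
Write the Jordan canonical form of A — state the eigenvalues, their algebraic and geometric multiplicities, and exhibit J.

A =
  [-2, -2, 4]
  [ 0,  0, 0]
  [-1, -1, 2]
J_2(0) ⊕ J_1(0)

The characteristic polynomial is
  det(x·I − A) = x^3

Eigenvalues and multiplicities (the geometric multiplicity of λ is n − rank(A − λI), which equals the number of Jordan blocks for λ):
  λ = 0: algebraic multiplicity = 3, geometric multiplicity = 2

Determining the block sizes for each eigenvalue:
  λ = 0: 2 blocks summing to 3 forces exactly one block of size 2 and the rest size 1 → block sizes [2, 1]

Assembling the blocks gives a Jordan form
J =
  [0, 1, 0]
  [0, 0, 0]
  [0, 0, 0]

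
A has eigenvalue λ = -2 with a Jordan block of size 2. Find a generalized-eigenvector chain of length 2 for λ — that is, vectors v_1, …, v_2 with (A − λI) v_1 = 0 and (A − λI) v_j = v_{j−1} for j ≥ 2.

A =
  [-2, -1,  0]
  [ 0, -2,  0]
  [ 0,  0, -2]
A Jordan chain for λ = -2 of length 2:
v_1 = (-1, 0, 0)ᵀ
v_2 = (0, 1, 0)ᵀ

Let N = A − (-2)·I. We want v_2 with N^2 v_2 = 0 but N^1 v_2 ≠ 0; then v_{j-1} := N · v_j for j = 2, …, 2.

Pick v_2 = (0, 1, 0)ᵀ.
Then v_1 = N · v_2 = (-1, 0, 0)ᵀ.

Sanity check: (A − (-2)·I) v_1 = (0, 0, 0)ᵀ = 0. ✓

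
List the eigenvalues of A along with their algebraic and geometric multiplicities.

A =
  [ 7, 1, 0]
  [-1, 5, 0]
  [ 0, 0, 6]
λ = 6: alg = 3, geom = 2

Step 1 — factor the characteristic polynomial to read off the algebraic multiplicities:
  χ_A(x) = (x - 6)^3

Step 2 — compute geometric multiplicities via the rank-nullity identity g(λ) = n − rank(A − λI):
  rank(A − (6)·I) = 1, so dim ker(A − (6)·I) = n − 1 = 2

Summary:
  λ = 6: algebraic multiplicity = 3, geometric multiplicity = 2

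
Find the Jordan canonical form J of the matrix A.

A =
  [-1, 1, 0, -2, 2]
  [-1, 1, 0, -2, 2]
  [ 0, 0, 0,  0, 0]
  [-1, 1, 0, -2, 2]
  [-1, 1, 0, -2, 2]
J_2(0) ⊕ J_1(0) ⊕ J_1(0) ⊕ J_1(0)

The characteristic polynomial is
  det(x·I − A) = x^5

Eigenvalues and multiplicities (the geometric multiplicity of λ is n − rank(A − λI), which equals the number of Jordan blocks for λ):
  λ = 0: algebraic multiplicity = 5, geometric multiplicity = 4

Determining the block sizes for each eigenvalue:
  λ = 0: 4 blocks summing to 5 forces exactly one block of size 2 and the rest size 1 → block sizes [2, 1, 1, 1]

Assembling the blocks gives a Jordan form
J =
  [0, 1, 0, 0, 0]
  [0, 0, 0, 0, 0]
  [0, 0, 0, 0, 0]
  [0, 0, 0, 0, 0]
  [0, 0, 0, 0, 0]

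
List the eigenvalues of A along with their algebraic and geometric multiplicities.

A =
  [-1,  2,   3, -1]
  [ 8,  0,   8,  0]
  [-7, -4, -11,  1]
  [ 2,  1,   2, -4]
λ = -4: alg = 4, geom = 2

Step 1 — factor the characteristic polynomial to read off the algebraic multiplicities:
  χ_A(x) = (x + 4)^4

Step 2 — compute geometric multiplicities via the rank-nullity identity g(λ) = n − rank(A − λI):
  rank(A − (-4)·I) = 2, so dim ker(A − (-4)·I) = n − 2 = 2

Summary:
  λ = -4: algebraic multiplicity = 4, geometric multiplicity = 2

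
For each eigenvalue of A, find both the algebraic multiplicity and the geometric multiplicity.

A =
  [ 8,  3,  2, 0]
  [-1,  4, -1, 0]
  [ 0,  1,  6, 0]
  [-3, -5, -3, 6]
λ = 6: alg = 4, geom = 2

Step 1 — factor the characteristic polynomial to read off the algebraic multiplicities:
  χ_A(x) = (x - 6)^4

Step 2 — compute geometric multiplicities via the rank-nullity identity g(λ) = n − rank(A − λI):
  rank(A − (6)·I) = 2, so dim ker(A − (6)·I) = n − 2 = 2

Summary:
  λ = 6: algebraic multiplicity = 4, geometric multiplicity = 2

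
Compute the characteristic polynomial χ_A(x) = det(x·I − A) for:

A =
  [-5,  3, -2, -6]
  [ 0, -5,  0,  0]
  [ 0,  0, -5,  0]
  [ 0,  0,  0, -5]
x^4 + 20*x^3 + 150*x^2 + 500*x + 625

Expanding det(x·I − A) (e.g. by cofactor expansion or by noting that A is similar to its Jordan form J, which has the same characteristic polynomial as A) gives
  χ_A(x) = x^4 + 20*x^3 + 150*x^2 + 500*x + 625
which factors as (x + 5)^4. The eigenvalues (with algebraic multiplicities) are λ = -5 with multiplicity 4.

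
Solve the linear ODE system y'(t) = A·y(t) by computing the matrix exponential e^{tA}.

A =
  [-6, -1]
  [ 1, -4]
e^{tA} =
  [-t*exp(-5*t) + exp(-5*t), -t*exp(-5*t)]
  [t*exp(-5*t), t*exp(-5*t) + exp(-5*t)]

Strategy: write A = P · J · P⁻¹ where J is a Jordan canonical form, so e^{tA} = P · e^{tJ} · P⁻¹, and e^{tJ} can be computed block-by-block.

A has Jordan form
J =
  [-5,  1]
  [ 0, -5]
(up to reordering of blocks).

Per-block formulas:
  For a 2×2 Jordan block J_2(-5): exp(t · J_2(-5)) = e^(-5t)·(I + t·N), where N is the 2×2 nilpotent shift.

After assembling e^{tJ} and conjugating by P, we get:

e^{tA} =
  [-t*exp(-5*t) + exp(-5*t), -t*exp(-5*t)]
  [t*exp(-5*t), t*exp(-5*t) + exp(-5*t)]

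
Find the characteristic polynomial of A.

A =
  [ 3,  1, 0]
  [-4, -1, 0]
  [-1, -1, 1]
x^3 - 3*x^2 + 3*x - 1

Expanding det(x·I − A) (e.g. by cofactor expansion or by noting that A is similar to its Jordan form J, which has the same characteristic polynomial as A) gives
  χ_A(x) = x^3 - 3*x^2 + 3*x - 1
which factors as (x - 1)^3. The eigenvalues (with algebraic multiplicities) are λ = 1 with multiplicity 3.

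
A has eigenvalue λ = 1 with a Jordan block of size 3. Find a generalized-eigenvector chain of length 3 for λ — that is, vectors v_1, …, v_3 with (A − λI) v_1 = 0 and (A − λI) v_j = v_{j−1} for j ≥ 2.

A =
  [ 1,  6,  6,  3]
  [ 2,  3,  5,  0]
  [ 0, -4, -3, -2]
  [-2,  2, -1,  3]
A Jordan chain for λ = 1 of length 3:
v_1 = (6, 4, -4, 0)ᵀ
v_2 = (0, 2, 0, -2)ᵀ
v_3 = (1, 0, 0, 0)ᵀ

Let N = A − (1)·I. We want v_3 with N^3 v_3 = 0 but N^2 v_3 ≠ 0; then v_{j-1} := N · v_j for j = 3, …, 2.

Pick v_3 = (1, 0, 0, 0)ᵀ.
Then v_2 = N · v_3 = (0, 2, 0, -2)ᵀ.
Then v_1 = N · v_2 = (6, 4, -4, 0)ᵀ.

Sanity check: (A − (1)·I) v_1 = (0, 0, 0, 0)ᵀ = 0. ✓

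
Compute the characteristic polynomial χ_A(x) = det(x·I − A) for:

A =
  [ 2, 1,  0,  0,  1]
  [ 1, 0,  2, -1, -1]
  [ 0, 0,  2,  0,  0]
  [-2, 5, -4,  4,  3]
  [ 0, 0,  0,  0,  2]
x^5 - 10*x^4 + 40*x^3 - 80*x^2 + 80*x - 32

Expanding det(x·I − A) (e.g. by cofactor expansion or by noting that A is similar to its Jordan form J, which has the same characteristic polynomial as A) gives
  χ_A(x) = x^5 - 10*x^4 + 40*x^3 - 80*x^2 + 80*x - 32
which factors as (x - 2)^5. The eigenvalues (with algebraic multiplicities) are λ = 2 with multiplicity 5.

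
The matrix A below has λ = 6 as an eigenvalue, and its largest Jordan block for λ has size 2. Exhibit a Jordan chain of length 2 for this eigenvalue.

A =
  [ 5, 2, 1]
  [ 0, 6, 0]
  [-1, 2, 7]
A Jordan chain for λ = 6 of length 2:
v_1 = (-1, 0, -1)ᵀ
v_2 = (1, 0, 0)ᵀ

Let N = A − (6)·I. We want v_2 with N^2 v_2 = 0 but N^1 v_2 ≠ 0; then v_{j-1} := N · v_j for j = 2, …, 2.

Pick v_2 = (1, 0, 0)ᵀ.
Then v_1 = N · v_2 = (-1, 0, -1)ᵀ.

Sanity check: (A − (6)·I) v_1 = (0, 0, 0)ᵀ = 0. ✓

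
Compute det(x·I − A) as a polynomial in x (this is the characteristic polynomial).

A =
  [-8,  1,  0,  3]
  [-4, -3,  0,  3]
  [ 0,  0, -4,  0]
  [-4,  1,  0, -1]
x^4 + 16*x^3 + 96*x^2 + 256*x + 256

Expanding det(x·I − A) (e.g. by cofactor expansion or by noting that A is similar to its Jordan form J, which has the same characteristic polynomial as A) gives
  χ_A(x) = x^4 + 16*x^3 + 96*x^2 + 256*x + 256
which factors as (x + 4)^4. The eigenvalues (with algebraic multiplicities) are λ = -4 with multiplicity 4.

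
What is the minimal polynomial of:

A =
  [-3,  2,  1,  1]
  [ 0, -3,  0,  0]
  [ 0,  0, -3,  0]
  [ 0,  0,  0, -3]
x^2 + 6*x + 9

The characteristic polynomial is χ_A(x) = (x + 3)^4, so the eigenvalues are known. The minimal polynomial is
  m_A(x) = Π_λ (x − λ)^{k_λ}
where k_λ is the size of the *largest* Jordan block for λ (equivalently, the smallest k with (A − λI)^k v = 0 for every generalised eigenvector v of λ).

  λ = -3: largest Jordan block has size 2, contributing (x + 3)^2

So m_A(x) = (x + 3)^2 = x^2 + 6*x + 9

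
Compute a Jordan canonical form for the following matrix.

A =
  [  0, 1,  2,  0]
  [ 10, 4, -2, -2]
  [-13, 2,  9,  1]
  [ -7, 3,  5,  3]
J_2(4) ⊕ J_2(4)

The characteristic polynomial is
  det(x·I − A) = x^4 - 16*x^3 + 96*x^2 - 256*x + 256 = (x - 4)^4

Eigenvalues and multiplicities (the geometric multiplicity of λ is n − rank(A − λI), which equals the number of Jordan blocks for λ):
  λ = 4: algebraic multiplicity = 4, geometric multiplicity = 2

Determining the block sizes for each eigenvalue:
  λ = 4: with am = 4 and gm = 2, the partition is not yet determined (e.g. several partitions of 4 into 2 parts exist). Let N = A − (4)·I. Computing rank(N^1) = 2, rank(N^2) = 0; the number of blocks of size ≥ j is rank(N^{j−1}) − rank(N^j), giving [2, 2]. So we have 2 block(s) of size 2 → block sizes [2, 2]

Assembling the blocks gives a Jordan form
J =
  [4, 1, 0, 0]
  [0, 4, 0, 0]
  [0, 0, 4, 1]
  [0, 0, 0, 4]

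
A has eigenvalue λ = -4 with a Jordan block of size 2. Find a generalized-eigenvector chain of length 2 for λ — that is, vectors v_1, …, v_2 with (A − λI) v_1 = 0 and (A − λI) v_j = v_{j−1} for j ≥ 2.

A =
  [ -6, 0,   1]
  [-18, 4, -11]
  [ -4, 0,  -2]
A Jordan chain for λ = -4 of length 2:
v_1 = (-2, -10, -4)ᵀ
v_2 = (1, 1, 0)ᵀ

Let N = A − (-4)·I. We want v_2 with N^2 v_2 = 0 but N^1 v_2 ≠ 0; then v_{j-1} := N · v_j for j = 2, …, 2.

Pick v_2 = (1, 1, 0)ᵀ.
Then v_1 = N · v_2 = (-2, -10, -4)ᵀ.

Sanity check: (A − (-4)·I) v_1 = (0, 0, 0)ᵀ = 0. ✓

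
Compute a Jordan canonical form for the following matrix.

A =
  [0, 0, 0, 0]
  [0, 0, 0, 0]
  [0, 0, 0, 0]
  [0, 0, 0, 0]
J_1(0) ⊕ J_1(0) ⊕ J_1(0) ⊕ J_1(0)

The characteristic polynomial is
  det(x·I − A) = x^4

Eigenvalues and multiplicities (the geometric multiplicity of λ is n − rank(A − λI), which equals the number of Jordan blocks for λ):
  λ = 0: algebraic multiplicity = 4, geometric multiplicity = 4

Determining the block sizes for each eigenvalue:
  λ = 0: gm = am = 4, so every block has size 1 → block sizes [1, 1, 1, 1]

Assembling the blocks gives a Jordan form
J =
  [0, 0, 0, 0]
  [0, 0, 0, 0]
  [0, 0, 0, 0]
  [0, 0, 0, 0]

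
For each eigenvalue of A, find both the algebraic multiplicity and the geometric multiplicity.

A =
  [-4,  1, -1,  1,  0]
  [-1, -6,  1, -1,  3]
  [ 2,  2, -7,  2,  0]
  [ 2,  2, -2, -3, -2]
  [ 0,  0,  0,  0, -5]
λ = -5: alg = 5, geom = 3

Step 1 — factor the characteristic polynomial to read off the algebraic multiplicities:
  χ_A(x) = (x + 5)^5

Step 2 — compute geometric multiplicities via the rank-nullity identity g(λ) = n − rank(A − λI):
  rank(A − (-5)·I) = 2, so dim ker(A − (-5)·I) = n − 2 = 3

Summary:
  λ = -5: algebraic multiplicity = 5, geometric multiplicity = 3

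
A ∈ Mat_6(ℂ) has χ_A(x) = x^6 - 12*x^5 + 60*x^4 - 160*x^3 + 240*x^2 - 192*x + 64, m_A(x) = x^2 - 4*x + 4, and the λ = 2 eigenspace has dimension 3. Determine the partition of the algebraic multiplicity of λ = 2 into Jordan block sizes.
Block sizes for λ = 2: [2, 2, 2]

Step 1 — from the characteristic polynomial, algebraic multiplicity of λ = 2 is 6. From dim ker(A − (2)·I) = 3, there are exactly 3 Jordan blocks for λ = 2.
Step 2 — from the minimal polynomial, the factor (x − 2)^2 tells us the largest block for λ = 2 has size 2.
Step 3 — with total size 6, 3 blocks, and largest block 2, the block sizes (in nonincreasing order) are [2, 2, 2].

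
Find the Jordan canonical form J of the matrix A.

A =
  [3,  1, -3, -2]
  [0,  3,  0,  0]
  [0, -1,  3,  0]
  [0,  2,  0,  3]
J_3(3) ⊕ J_1(3)

The characteristic polynomial is
  det(x·I − A) = x^4 - 12*x^3 + 54*x^2 - 108*x + 81 = (x - 3)^4

Eigenvalues and multiplicities (the geometric multiplicity of λ is n − rank(A − λI), which equals the number of Jordan blocks for λ):
  λ = 3: algebraic multiplicity = 4, geometric multiplicity = 2

Determining the block sizes for each eigenvalue:
  λ = 3: with am = 4 and gm = 2, the partition is not yet determined (e.g. several partitions of 4 into 2 parts exist). Let N = A − (3)·I. Computing rank(N^1) = 2, rank(N^2) = 1, rank(N^3) = 0; the number of blocks of size ≥ j is rank(N^{j−1}) − rank(N^j), giving [2, 1, 1]. So we have 1 block(s) of size 3, 1 block(s) of size 1 → block sizes [3, 1]

Assembling the blocks gives a Jordan form
J =
  [3, 1, 0, 0]
  [0, 3, 1, 0]
  [0, 0, 3, 0]
  [0, 0, 0, 3]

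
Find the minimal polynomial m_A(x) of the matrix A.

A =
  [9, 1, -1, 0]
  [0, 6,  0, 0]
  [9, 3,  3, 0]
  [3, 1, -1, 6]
x^2 - 12*x + 36

The characteristic polynomial is χ_A(x) = (x - 6)^4, so the eigenvalues are known. The minimal polynomial is
  m_A(x) = Π_λ (x − λ)^{k_λ}
where k_λ is the size of the *largest* Jordan block for λ (equivalently, the smallest k with (A − λI)^k v = 0 for every generalised eigenvector v of λ).

  λ = 6: largest Jordan block has size 2, contributing (x − 6)^2

So m_A(x) = (x - 6)^2 = x^2 - 12*x + 36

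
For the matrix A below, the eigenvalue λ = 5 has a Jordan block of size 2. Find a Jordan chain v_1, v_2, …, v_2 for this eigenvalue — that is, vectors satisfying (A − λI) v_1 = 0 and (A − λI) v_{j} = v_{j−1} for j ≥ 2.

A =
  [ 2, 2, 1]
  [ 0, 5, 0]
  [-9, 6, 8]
A Jordan chain for λ = 5 of length 2:
v_1 = (-3, 0, -9)ᵀ
v_2 = (1, 0, 0)ᵀ

Let N = A − (5)·I. We want v_2 with N^2 v_2 = 0 but N^1 v_2 ≠ 0; then v_{j-1} := N · v_j for j = 2, …, 2.

Pick v_2 = (1, 0, 0)ᵀ.
Then v_1 = N · v_2 = (-3, 0, -9)ᵀ.

Sanity check: (A − (5)·I) v_1 = (0, 0, 0)ᵀ = 0. ✓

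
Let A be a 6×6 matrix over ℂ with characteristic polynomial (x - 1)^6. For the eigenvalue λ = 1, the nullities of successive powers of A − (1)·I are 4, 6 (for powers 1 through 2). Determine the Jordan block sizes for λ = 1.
Block sizes for λ = 1: [2, 2, 1, 1]

From the dimensions of kernels of powers, the number of Jordan blocks of size at least j is d_j − d_{j−1} where d_j = dim ker(N^j) (with d_0 = 0). Computing the differences gives [4, 2].
The number of blocks of size exactly k is (#blocks of size ≥ k) − (#blocks of size ≥ k + 1), so the partition is: 2 block(s) of size 1, 2 block(s) of size 2.
In nonincreasing order the block sizes are [2, 2, 1, 1].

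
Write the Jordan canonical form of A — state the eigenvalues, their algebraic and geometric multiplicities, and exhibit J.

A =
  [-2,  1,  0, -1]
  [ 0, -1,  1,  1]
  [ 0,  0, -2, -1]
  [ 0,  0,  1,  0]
J_1(-2) ⊕ J_2(-1) ⊕ J_1(-1)

The characteristic polynomial is
  det(x·I − A) = x^4 + 5*x^3 + 9*x^2 + 7*x + 2 = (x + 1)^3*(x + 2)

Eigenvalues and multiplicities (the geometric multiplicity of λ is n − rank(A − λI), which equals the number of Jordan blocks for λ):
  λ = -2: algebraic multiplicity = 1, geometric multiplicity = 1
  λ = -1: algebraic multiplicity = 3, geometric multiplicity = 2

Determining the block sizes for each eigenvalue:
  λ = -2: one block (gm = 1), so the single block has size am = 1 → block sizes [1]
  λ = -1: 2 blocks summing to 3 forces exactly one block of size 2 and the rest size 1 → block sizes [2, 1]

Assembling the blocks gives a Jordan form
J =
  [-2,  0,  0,  0]
  [ 0, -1,  1,  0]
  [ 0,  0, -1,  0]
  [ 0,  0,  0, -1]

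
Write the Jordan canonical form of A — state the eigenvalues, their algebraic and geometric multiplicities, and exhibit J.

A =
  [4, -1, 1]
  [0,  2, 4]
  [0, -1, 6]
J_3(4)

The characteristic polynomial is
  det(x·I − A) = x^3 - 12*x^2 + 48*x - 64 = (x - 4)^3

Eigenvalues and multiplicities (the geometric multiplicity of λ is n − rank(A − λI), which equals the number of Jordan blocks for λ):
  λ = 4: algebraic multiplicity = 3, geometric multiplicity = 1

Determining the block sizes for each eigenvalue:
  λ = 4: one block (gm = 1), so the single block has size am = 3 → block sizes [3]

Assembling the blocks gives a Jordan form
J =
  [4, 1, 0]
  [0, 4, 1]
  [0, 0, 4]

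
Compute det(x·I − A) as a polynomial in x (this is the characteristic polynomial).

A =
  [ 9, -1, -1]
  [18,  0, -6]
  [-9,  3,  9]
x^3 - 18*x^2 + 108*x - 216

Expanding det(x·I − A) (e.g. by cofactor expansion or by noting that A is similar to its Jordan form J, which has the same characteristic polynomial as A) gives
  χ_A(x) = x^3 - 18*x^2 + 108*x - 216
which factors as (x - 6)^3. The eigenvalues (with algebraic multiplicities) are λ = 6 with multiplicity 3.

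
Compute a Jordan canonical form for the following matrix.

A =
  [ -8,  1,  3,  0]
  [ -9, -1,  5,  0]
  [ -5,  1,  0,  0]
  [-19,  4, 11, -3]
J_3(-3) ⊕ J_1(-3)

The characteristic polynomial is
  det(x·I − A) = x^4 + 12*x^3 + 54*x^2 + 108*x + 81 = (x + 3)^4

Eigenvalues and multiplicities (the geometric multiplicity of λ is n − rank(A − λI), which equals the number of Jordan blocks for λ):
  λ = -3: algebraic multiplicity = 4, geometric multiplicity = 2

Determining the block sizes for each eigenvalue:
  λ = -3: with am = 4 and gm = 2, the partition is not yet determined (e.g. several partitions of 4 into 2 parts exist). Let N = A − (-3)·I. Computing rank(N^1) = 2, rank(N^2) = 1, rank(N^3) = 0; the number of blocks of size ≥ j is rank(N^{j−1}) − rank(N^j), giving [2, 1, 1]. So we have 1 block(s) of size 3, 1 block(s) of size 1 → block sizes [3, 1]

Assembling the blocks gives a Jordan form
J =
  [-3,  1,  0,  0]
  [ 0, -3,  1,  0]
  [ 0,  0, -3,  0]
  [ 0,  0,  0, -3]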